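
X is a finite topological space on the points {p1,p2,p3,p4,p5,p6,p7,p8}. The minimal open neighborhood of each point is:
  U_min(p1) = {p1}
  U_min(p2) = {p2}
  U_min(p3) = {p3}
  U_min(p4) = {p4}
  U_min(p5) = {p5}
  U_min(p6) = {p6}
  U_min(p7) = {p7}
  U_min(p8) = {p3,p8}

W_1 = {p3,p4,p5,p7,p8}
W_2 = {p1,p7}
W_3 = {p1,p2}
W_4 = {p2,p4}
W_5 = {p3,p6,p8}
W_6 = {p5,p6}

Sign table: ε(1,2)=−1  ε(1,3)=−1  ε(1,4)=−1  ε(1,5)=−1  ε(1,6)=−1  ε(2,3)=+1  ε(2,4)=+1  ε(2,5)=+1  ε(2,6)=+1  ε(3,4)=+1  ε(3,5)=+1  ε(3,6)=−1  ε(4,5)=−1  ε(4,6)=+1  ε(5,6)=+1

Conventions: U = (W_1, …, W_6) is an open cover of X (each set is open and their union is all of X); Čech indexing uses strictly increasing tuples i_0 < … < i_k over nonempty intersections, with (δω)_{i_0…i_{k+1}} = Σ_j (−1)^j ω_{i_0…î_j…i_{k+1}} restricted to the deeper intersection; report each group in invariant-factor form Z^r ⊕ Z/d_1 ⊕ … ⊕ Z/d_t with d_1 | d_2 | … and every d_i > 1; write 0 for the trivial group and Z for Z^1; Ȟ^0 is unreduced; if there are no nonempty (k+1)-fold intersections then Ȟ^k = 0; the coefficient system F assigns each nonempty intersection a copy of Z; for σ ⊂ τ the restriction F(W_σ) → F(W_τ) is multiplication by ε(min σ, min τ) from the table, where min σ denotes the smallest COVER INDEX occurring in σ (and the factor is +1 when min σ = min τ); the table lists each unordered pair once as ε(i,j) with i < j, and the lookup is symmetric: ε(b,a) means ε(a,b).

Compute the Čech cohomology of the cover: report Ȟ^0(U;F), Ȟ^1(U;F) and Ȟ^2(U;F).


nerve of the cover:
  W12={p7} W14={p4} W15={p3,p8} W16={p5} W23={p1} W34={p2} W56={p6}
C dims 6,7; δ0: rk 5, SNF 1^5
Ȟ^0 = (6 − 5) − 0 = 1, so Ȟ^0 ≅ Z
Ȟ^1 = (7 − 0) − 5 = 2, so Ȟ^1 ≅ Z^2
Ȟ^2 = (0 − 0) − 0 = 0, so Ȟ^2 ≅ 0

Ȟ^0 = Z,  Ȟ^1 = Z^2,  Ȟ^2 = 0


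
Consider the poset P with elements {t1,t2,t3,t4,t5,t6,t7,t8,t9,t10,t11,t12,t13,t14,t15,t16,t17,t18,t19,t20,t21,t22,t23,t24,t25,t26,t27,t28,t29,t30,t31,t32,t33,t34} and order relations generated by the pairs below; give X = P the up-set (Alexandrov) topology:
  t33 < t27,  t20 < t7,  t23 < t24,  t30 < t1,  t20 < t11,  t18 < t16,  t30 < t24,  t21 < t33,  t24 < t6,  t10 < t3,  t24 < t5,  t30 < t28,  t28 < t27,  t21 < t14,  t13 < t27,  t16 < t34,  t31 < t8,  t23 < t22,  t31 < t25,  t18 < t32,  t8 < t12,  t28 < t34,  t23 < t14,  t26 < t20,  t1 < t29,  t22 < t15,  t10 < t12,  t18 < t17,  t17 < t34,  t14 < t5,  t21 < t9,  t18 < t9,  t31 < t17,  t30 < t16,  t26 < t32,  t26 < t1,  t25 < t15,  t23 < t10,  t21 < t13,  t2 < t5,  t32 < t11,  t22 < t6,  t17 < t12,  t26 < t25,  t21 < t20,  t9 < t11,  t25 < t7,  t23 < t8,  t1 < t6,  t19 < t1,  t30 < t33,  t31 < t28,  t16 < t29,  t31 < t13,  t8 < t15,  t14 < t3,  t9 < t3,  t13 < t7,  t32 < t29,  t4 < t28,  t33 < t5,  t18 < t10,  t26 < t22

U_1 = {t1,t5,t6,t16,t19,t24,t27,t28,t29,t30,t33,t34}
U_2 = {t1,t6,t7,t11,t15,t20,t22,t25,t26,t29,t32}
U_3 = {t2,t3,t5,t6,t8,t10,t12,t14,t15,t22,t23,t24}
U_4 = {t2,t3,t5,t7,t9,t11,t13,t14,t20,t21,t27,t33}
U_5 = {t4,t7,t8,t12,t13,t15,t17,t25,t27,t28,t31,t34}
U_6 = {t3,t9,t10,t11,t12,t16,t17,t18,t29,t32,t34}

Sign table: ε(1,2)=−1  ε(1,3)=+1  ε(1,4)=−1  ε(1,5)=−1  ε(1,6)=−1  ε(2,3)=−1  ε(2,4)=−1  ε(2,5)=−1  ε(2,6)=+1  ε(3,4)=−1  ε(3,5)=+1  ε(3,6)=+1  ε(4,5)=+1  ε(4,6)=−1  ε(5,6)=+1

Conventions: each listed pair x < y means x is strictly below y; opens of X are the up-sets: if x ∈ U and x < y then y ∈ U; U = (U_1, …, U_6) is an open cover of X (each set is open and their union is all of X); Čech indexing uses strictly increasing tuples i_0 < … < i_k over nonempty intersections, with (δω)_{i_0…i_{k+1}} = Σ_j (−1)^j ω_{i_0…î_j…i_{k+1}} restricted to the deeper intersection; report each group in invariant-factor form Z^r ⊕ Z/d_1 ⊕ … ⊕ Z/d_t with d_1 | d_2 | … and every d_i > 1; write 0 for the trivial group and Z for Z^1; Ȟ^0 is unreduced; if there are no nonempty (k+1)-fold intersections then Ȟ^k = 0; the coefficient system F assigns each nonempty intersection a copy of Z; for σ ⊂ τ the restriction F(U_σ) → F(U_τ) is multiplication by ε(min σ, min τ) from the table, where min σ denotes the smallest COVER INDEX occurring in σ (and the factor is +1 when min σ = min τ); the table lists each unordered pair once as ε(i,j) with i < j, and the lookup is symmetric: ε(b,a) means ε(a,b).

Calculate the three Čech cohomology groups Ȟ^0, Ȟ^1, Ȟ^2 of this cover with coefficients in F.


Ȟ^0(U;F) ≅ 0, Ȟ^1(U;F) ≅ Z/2 and Ȟ^2(U;F) ≅ Z

nonempty intersections:
  U12={t1,t6,t29} U13={t5,t6,t24} U14={t5,t27,t33} U15={t27,t28,t34} U16={t16,t29,t34} U23={t6,t15,t22} U24={t7,t11,t20} U25={t7,t15,t25} U26={t11,t29,t32} U34={t2,t3,t5,t14} U35={t8,t12,t15} U36={t3,t10,t12} U45={t7,t13,t27} U46={t3,t9,t11} U56={t12,t17,t34}
  U123={t6} U126={t29} U134={t5} U145={t27} U156={t34} U235={t15} U245={t7} U246={t11} U346={t3} U356={t12}
C dims 6,15,10; δ0: rk 6, SNF 1^5·2; δ1: rk 9, SNF 1^9
Ȟ^0: (6−6)−0=0 ⇒ 0
Ȟ^1: (15−9)−6=0 plus torsion [2] ⇒ Z/2
Ȟ^2: (10−0)−9=1 ⇒ Z


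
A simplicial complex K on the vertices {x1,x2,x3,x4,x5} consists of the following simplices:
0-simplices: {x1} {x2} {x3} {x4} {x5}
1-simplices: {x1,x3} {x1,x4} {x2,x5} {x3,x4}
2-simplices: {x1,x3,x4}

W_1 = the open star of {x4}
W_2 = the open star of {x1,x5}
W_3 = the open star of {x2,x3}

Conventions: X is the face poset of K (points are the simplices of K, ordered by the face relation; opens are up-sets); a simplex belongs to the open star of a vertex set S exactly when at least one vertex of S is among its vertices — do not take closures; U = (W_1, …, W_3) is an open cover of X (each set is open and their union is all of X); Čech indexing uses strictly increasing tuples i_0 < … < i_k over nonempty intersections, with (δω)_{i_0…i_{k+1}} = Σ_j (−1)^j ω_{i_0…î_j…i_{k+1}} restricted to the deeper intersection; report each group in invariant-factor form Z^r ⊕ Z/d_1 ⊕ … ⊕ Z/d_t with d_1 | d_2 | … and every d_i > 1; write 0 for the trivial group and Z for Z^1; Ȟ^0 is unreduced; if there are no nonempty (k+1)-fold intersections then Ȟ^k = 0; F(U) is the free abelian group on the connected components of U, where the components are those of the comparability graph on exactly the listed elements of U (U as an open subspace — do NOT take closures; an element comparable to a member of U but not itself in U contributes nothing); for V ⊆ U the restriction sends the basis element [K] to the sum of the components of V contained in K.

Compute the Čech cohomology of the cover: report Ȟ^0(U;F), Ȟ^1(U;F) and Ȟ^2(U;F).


nerve of the cover:
  W1={{x4},{x1,x4},{x3,x4},{x1,x3,x4}} W2={{x1},{x5},{x1,x3},{x1,x4},{x2,x5},{x1,x3,x4}} W3={{x2},{x3},{x1,x3},{x2,x5},{x3,x4},{x1,x3,x4}}
  W12={{x1,x4},{x1,x3,x4}} W13={{x3,x4},{x1,x3,x4}} W23={{x1,x3},{x2,x5},{x1,x3,x4}}
  W123={{x1,x3,x4}}
components per intersection:
  W1: {{x4},{x1,x4},{x3,x4},{x1,x3,x4}}
  W2: {{x1},{x1,x3},{x1,x4},{x1,x3,x4}} {{x5},{x2,x5}}
  W3: {{x2},{x2,x5}} {{x3},{x1,x3},{x3,x4},{x1,x3,x4}}
  W12: {{x1,x4},{x1,x3,x4}}
  W13: {{x3,x4},{x1,x3,x4}}
  W23: {{x1,x3},{x1,x3,x4}} {{x2,x5}}
  W123: {{x1,x3,x4}}
C dims 5,4,1; δ0: rk 3, SNF 1^3; δ1: rk 1, SNF 1^1
Ȟ^0 = (5 − 3) − 0 = 2, so Ȟ^0 ≅ Z^2
Ȟ^1 = (4 − 1) − 3 = 0, so Ȟ^1 ≅ 0
Ȟ^2 = (1 − 0) − 1 = 0, so Ȟ^2 ≅ 0

Ȟ^0 ≅ Z^2,  Ȟ^1 ≅ 0,  Ȟ^2 ≅ 0


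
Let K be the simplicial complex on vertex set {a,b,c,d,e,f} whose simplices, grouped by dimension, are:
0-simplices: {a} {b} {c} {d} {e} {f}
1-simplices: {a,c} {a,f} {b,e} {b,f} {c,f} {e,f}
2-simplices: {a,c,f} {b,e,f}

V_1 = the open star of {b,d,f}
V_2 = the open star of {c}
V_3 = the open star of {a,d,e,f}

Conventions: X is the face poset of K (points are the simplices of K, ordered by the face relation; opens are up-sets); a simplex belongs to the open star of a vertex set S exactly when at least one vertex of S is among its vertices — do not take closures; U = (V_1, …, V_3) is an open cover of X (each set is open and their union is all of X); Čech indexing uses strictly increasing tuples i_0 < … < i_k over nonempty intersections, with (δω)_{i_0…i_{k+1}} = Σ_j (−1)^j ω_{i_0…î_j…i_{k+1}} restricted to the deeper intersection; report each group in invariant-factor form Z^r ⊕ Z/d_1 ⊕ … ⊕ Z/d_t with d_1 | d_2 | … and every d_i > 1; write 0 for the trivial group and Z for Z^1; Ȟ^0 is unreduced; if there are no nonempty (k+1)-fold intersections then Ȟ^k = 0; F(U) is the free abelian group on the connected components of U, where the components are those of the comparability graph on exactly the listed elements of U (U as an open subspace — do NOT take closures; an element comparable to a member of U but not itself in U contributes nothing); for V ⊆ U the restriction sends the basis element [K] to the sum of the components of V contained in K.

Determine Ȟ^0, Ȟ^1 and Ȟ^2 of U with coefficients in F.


nonempty intersections:
  V1={{b},{d},{f},{a,f},{b,e},{b,f},{c,f},{e,f},{a,c,f},{b,e,f}} V2={{c},{a,c},{c,f},{a,c,f}} V3={{a},{d},{e},{f},{a,c},{a,f},{b,e},{b,f},{c,f},{e,f},{a,c,f},{b,e,f}}
  V12={{c,f},{a,c,f}} V13={{d},{f},{a,f},{b,e},{b,f},{c,f},{e,f},{a,c,f},{b,e,f}} V23={{a,c},{c,f},{a,c,f}}
  V123={{c,f},{a,c,f}}
components per intersection:
  V1: {{b},{f},{a,f},{b,e},{b,f},{c,f},{e,f},{a,c,f},{b,e,f}} {{d}}
  V2: {{c},{a,c},{c,f},{a,c,f}}
  V3: {{a},{e},{f},{a,c},{a,f},{b,e},{b,f},{c,f},{e,f},{a,c,f},{b,e,f}} {{d}}
  V12: {{c,f},{a,c,f}}
  V13: {{d}} {{f},{a,f},{b,e},{b,f},{c,f},{e,f},{a,c,f},{b,e,f}}
  V23: {{a,c},{c,f},{a,c,f}}
  V123: {{c,f},{a,c,f}}
C dims 5,4,1; δ0: rk 3, SNF 1^3; δ1: rk 1, SNF 1^1
Ȟ^0: (5−3)−0=2 ⇒ Z^2
Ȟ^1: (4−1)−3=0 ⇒ 0
Ȟ^2: (1−0)−1=0 ⇒ 0

Ȟ^0 = Z^2,  Ȟ^1 = 0,  Ȟ^2 = 0


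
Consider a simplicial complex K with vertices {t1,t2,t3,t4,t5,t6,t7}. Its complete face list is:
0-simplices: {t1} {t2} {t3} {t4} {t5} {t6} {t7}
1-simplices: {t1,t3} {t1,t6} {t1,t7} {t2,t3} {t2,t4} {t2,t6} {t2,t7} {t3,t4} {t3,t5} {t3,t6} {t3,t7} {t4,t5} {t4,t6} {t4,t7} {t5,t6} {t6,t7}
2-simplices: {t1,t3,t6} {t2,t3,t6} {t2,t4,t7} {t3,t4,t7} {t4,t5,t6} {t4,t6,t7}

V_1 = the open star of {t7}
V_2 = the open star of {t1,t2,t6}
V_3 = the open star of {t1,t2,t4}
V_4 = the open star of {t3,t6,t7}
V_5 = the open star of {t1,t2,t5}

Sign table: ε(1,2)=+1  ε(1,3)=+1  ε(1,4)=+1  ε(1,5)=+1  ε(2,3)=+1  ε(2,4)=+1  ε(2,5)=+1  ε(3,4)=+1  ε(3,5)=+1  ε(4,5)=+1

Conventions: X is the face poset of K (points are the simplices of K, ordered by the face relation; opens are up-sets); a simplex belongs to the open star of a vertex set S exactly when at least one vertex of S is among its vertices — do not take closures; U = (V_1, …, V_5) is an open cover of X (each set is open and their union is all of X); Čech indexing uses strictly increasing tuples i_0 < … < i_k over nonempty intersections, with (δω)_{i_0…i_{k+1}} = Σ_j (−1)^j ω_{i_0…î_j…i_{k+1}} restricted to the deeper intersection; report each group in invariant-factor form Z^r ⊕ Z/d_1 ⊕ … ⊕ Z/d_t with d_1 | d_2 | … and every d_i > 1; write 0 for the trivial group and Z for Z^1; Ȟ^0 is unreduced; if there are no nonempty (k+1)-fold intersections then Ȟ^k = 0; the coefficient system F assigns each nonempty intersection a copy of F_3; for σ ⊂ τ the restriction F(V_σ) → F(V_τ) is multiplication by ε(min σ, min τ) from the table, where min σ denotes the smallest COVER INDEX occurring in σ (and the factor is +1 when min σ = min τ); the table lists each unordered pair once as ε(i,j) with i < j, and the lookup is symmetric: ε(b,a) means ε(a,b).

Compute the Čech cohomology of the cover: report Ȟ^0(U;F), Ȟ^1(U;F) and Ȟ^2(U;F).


nonempty intersections:
  V1={{t7},{t1,t7},{t2,t7},{t3,t7},{t4,t7},{t6,t7},{t2,t4,t7},{t3,t4,t7},{t4,t6,t7}} V2={{t1},{t2},{t6},{t1,t3},{t1,t6},{t1,t7},{t2,t3},{t2,t4},{t2,t6},{t2,t7},{t3,t6},{t4,t6},{t5,t6},{t6,t7},{t1,t3,t6},{t2,t3,t6},{t2,t4,t7},{t4,t5,t6},{t4,t6,t7}} V3={{t1},{t2},{t4},{t1,t3},{t1,t6},{t1,t7},{t2,t3},{t2,t4},{t2,t6},{t2,t7},{t3,t4},{t4,t5},{t4,t6},{t4,t7},{t1,t3,t6},{t2,t3,t6},{t2,t4,t7},{t3,t4,t7},{t4,t5,t6},{t4,t6,t7}} V4={{t3},{t6},{t7},{t1,t3},{t1,t6},{t1,t7},{t2,t3},{t2,t6},{t2,t7},{t3,t4},{t3,t5},{t3,t6},{t3,t7},{t4,t6},{t4,t7},{t5,t6},{t6,t7},{t1,t3,t6},{t2,t3,t6},{t2,t4,t7},{t3,t4,t7},{t4,t5,t6},{t4,t6,t7}} V5={{t1},{t2},{t5},{t1,t3},{t1,t6},{t1,t7},{t2,t3},{t2,t4},{t2,t6},{t2,t7},{t3,t5},{t4,t5},{t5,t6},{t1,t3,t6},{t2,t3,t6},{t2,t4,t7},{t4,t5,t6}}
  V12={{t1,t7},{t2,t7},{t6,t7},{t2,t4,t7},{t4,t6,t7}} V13={{t1,t7},{t2,t7},{t4,t7},{t2,t4,t7},{t3,t4,t7},{t4,t6,t7}} V14={{t7},{t1,t7},{t2,t7},{t3,t7},{t4,t7},{t6,t7},{t2,t4,t7},{t3,t4,t7},{t4,t6,t7}} V15={{t1,t7},{t2,t7},{t2,t4,t7}} V23={{t1},{t2},{t1,t3},{t1,t6},{t1,t7},{t2,t3},{t2,t4},{t2,t6},{t2,t7},{t4,t6},{t1,t3,t6},{t2,t3,t6},{t2,t4,t7},{t4,t5,t6},{t4,t6,t7}} V24={{t6},{t1,t3},{t1,t6},{t1,t7},{t2,t3},{t2,t6},{t2,t7},{t3,t6},{t4,t6},{t5,t6},{t6,t7},{t1,t3,t6},{t2,t3,t6},{t2,t4,t7},{t4,t5,t6},{t4,t6,t7}} V25={{t1},{t2},{t1,t3},{t1,t6},{t1,t7},{t2,t3},{t2,t4},{t2,t6},{t2,t7},{t5,t6},{t1,t3,t6},{t2,t3,t6},{t2,t4,t7},{t4,t5,t6}} V34={{t1,t3},{t1,t6},{t1,t7},{t2,t3},{t2,t6},{t2,t7},{t3,t4},{t4,t6},{t4,t7},{t1,t3,t6},{t2,t3,t6},{t2,t4,t7},{t3,t4,t7},{t4,t5,t6},{t4,t6,t7}} V35={{t1},{t2},{t1,t3},{t1,t6},{t1,t7},{t2,t3},{t2,t4},{t2,t6},{t2,t7},{t4,t5},{t1,t3,t6},{t2,t3,t6},{t2,t4,t7},{t4,t5,t6}} V45={{t1,t3},{t1,t6},{t1,t7},{t2,t3},{t2,t6},{t2,t7},{t3,t5},{t5,t6},{t1,t3,t6},{t2,t3,t6},{t2,t4,t7},{t4,t5,t6}}
  V123={{t1,t7},{t2,t7},{t2,t4,t7},{t4,t6,t7}} V124={{t1,t7},{t2,t7},{t6,t7},{t2,t4,t7},{t4,t6,t7}} V125={{t1,t7},{t2,t7},{t2,t4,t7}} V134={{t1,t7},{t2,t7},{t4,t7},{t2,t4,t7},{t3,t4,t7},{t4,t6,t7}} V135={{t1,t7},{t2,t7},{t2,t4,t7}} V145={{t1,t7},{t2,t7},{t2,t4,t7}} V234={{t1,t3},{t1,t6},{t1,t7},{t2,t3},{t2,t6},{t2,t7},{t4,t6},{t1,t3,t6},{t2,t3,t6},{t2,t4,t7},{t4,t5,t6},{t4,t6,t7}} V235={{t1},{t2},{t1,t3},{t1,t6},{t1,t7},{t2,t3},{t2,t4},{t2,t6},{t2,t7},{t1,t3,t6},{t2,t3,t6},{t2,t4,t7},{t4,t5,t6}} V245={{t1,t3},{t1,t6},{t1,t7},{t2,t3},{t2,t6},{t2,t7},{t5,t6},{t1,t3,t6},{t2,t3,t6},{t2,t4,t7},{t4,t5,t6}} V345={{t1,t3},{t1,t6},{t1,t7},{t2,t3},{t2,t6},{t2,t7},{t1,t3,t6},{t2,t3,t6},{t2,t4,t7},{t4,t5,t6}}
  V1234={{t1,t7},{t2,t7},{t2,t4,t7},{t4,t6,t7}} V1235={{t1,t7},{t2,t7},{t2,t4,t7}} V1245={{t1,t7},{t2,t7},{t2,t4,t7}} V1345={{t1,t7},{t2,t7},{t2,t4,t7}} V2345={{t1,t3},{t1,t6},{t1,t7},{t2,t3},{t2,t6},{t2,t7},{t1,t3,t6},{t2,t3,t6},{t2,t4,t7},{t4,t5,t6}}
  V12345={{t1,t7},{t2,t7},{t2,t4,t7}}
C dims 5,10,10,5; δ0: rk_F3 4; δ1: rk_F3 6; δ2: rk_F3 4
Ȟ^0: (5−4)−0=1 ⇒ Z/3
Ȟ^1: (10−6)−4=0 ⇒ 0
Ȟ^2: (10−4)−6=0 ⇒ 0

Ȟ^0(U;F) ≅ Z/3, Ȟ^1(U;F) ≅ 0 and Ȟ^2(U;F) ≅ 0


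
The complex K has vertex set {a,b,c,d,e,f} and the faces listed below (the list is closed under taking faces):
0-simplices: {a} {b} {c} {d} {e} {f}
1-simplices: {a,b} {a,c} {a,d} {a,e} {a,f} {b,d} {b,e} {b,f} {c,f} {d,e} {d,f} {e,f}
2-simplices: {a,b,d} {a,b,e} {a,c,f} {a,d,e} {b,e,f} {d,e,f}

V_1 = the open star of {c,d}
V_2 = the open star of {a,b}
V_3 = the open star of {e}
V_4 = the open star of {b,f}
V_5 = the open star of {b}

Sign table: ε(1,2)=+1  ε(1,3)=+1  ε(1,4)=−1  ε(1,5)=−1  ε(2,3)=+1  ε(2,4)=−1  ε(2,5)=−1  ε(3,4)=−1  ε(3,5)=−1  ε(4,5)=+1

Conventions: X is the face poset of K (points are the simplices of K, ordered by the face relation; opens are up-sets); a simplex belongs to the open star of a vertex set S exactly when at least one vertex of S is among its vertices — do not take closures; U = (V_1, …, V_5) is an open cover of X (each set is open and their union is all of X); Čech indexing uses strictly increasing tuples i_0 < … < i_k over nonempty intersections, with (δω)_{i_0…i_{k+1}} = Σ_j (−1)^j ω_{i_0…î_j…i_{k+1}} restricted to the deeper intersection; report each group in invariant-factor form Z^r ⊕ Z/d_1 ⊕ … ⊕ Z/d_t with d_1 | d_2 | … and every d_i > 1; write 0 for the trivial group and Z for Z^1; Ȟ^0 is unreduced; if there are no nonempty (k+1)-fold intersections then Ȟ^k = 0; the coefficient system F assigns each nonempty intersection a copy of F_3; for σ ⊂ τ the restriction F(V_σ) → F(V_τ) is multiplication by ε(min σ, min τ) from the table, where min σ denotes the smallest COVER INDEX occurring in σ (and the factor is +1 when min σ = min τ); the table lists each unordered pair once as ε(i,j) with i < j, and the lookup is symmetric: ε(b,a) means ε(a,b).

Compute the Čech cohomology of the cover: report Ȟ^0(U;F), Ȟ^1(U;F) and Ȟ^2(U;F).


nerve of the cover:
  V1={{c},{d},{a,c},{a,d},{b,d},{c,f},{d,e},{d,f},{a,b,d},{a,c,f},{a,d,e},{d,e,f}} V2={{a},{b},{a,b},{a,c},{a,d},{a,e},{a,f},{b,d},{b,e},{b,f},{a,b,d},{a,b,e},{a,c,f},{a,d,e},{b,e,f}} V3={{e},{a,e},{b,e},{d,e},{e,f},{a,b,e},{a,d,e},{b,e,f},{d,e,f}} V4={{b},{f},{a,b},{a,f},{b,d},{b,e},{b,f},{c,f},{d,f},{e,f},{a,b,d},{a,b,e},{a,c,f},{b,e,f},{d,e,f}} V5={{b},{a,b},{b,d},{b,e},{b,f},{a,b,d},{a,b,e},{b,e,f}}
  V12={{a,c},{a,d},{b,d},{a,b,d},{a,c,f},{a,d,e}} V13={{d,e},{a,d,e},{d,e,f}} V14={{b,d},{c,f},{d,f},{a,b,d},{a,c,f},{d,e,f}} V15={{b,d},{a,b,d}} V23={{a,e},{b,e},{a,b,e},{a,d,e},{b,e,f}} V24={{b},{a,b},{a,f},{b,d},{b,e},{b,f},{a,b,d},{a,b,e},{a,c,f},{b,e,f}} V25={{b},{a,b},{b,d},{b,e},{b,f},{a,b,d},{a,b,e},{b,e,f}} V34={{b,e},{e,f},{a,b,e},{b,e,f},{d,e,f}} V35={{b,e},{a,b,e},{b,e,f}} V45={{b},{a,b},{b,d},{b,e},{b,f},{a,b,d},{a,b,e},{b,e,f}}
  V123={{a,d,e}} V124={{b,d},{a,b,d},{a,c,f}} V125={{b,d},{a,b,d}} V134={{d,e,f}} V145={{b,d},{a,b,d}} V234={{b,e},{a,b,e},{b,e,f}} V235={{b,e},{a,b,e},{b,e,f}} V245={{b},{a,b},{b,d},{b,e},{b,f},{a,b,d},{a,b,e},{b,e,f}} V345={{b,e},{a,b,e},{b,e,f}}
  V1245={{b,d},{a,b,d}} V2345={{b,e},{a,b,e},{b,e,f}}
C dims 5,10,9,2; δ0: rk_F3 4; δ1: rk_F3 6; δ2: rk_F3 2
Ȟ^0 = (5 − 4) − 0 = 1, so Ȟ^0 ≅ Z/3
Ȟ^1 = (10 − 6) − 4 = 0, so Ȟ^1 ≅ 0
Ȟ^2 = (9 − 2) − 6 = 1, so Ȟ^2 ≅ Z/3

Ȟ^0 = Z/3,  Ȟ^1 = 0,  Ȟ^2 = Z/3


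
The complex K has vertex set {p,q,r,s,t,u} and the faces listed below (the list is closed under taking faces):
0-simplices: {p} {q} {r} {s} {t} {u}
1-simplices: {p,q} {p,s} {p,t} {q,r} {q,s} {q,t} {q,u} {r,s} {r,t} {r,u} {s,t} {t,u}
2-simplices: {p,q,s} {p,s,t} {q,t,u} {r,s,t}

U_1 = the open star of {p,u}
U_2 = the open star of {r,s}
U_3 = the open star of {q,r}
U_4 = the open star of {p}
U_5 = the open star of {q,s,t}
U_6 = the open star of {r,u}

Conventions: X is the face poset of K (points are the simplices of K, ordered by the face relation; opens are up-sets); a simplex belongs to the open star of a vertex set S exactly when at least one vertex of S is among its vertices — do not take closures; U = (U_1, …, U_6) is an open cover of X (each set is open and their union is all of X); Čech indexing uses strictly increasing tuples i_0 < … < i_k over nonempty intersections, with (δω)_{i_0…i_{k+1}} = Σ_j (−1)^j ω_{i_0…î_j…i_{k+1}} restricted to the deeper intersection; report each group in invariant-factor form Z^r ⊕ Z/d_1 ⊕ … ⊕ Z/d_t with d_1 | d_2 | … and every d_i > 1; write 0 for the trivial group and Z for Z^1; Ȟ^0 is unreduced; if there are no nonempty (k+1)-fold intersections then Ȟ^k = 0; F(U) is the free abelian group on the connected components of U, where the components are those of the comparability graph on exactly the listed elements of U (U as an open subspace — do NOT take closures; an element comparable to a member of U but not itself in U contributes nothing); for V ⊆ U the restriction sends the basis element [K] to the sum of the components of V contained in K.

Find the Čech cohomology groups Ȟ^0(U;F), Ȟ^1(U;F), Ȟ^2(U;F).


nerve simplices:
  U1={{p},{u},{p,q},{p,s},{p,t},{q,u},{r,u},{t,u},{p,q,s},{p,s,t},{q,t,u}} U2={{r},{s},{p,s},{q,r},{q,s},{r,s},{r,t},{r,u},{s,t},{p,q,s},{p,s,t},{r,s,t}} U3={{q},{r},{p,q},{q,r},{q,s},{q,t},{q,u},{r,s},{r,t},{r,u},{p,q,s},{q,t,u},{r,s,t}} U4={{p},{p,q},{p,s},{p,t},{p,q,s},{p,s,t}} U5={{q},{s},{t},{p,q},{p,s},{p,t},{q,r},{q,s},{q,t},{q,u},{r,s},{r,t},{s,t},{t,u},{p,q,s},{p,s,t},{q,t,u},{r,s,t}} U6={{r},{u},{q,r},{q,u},{r,s},{r,t},{r,u},{t,u},{q,t,u},{r,s,t}}
  U12={{p,s},{r,u},{p,q,s},{p,s,t}} U13={{p,q},{q,u},{r,u},{p,q,s},{q,t,u}} U14={{p},{p,q},{p,s},{p,t},{p,q,s},{p,s,t}} U15={{p,q},{p,s},{p,t},{q,u},{t,u},{p,q,s},{p,s,t},{q,t,u}} U16={{u},{q,u},{r,u},{t,u},{q,t,u}} U23={{r},{q,r},{q,s},{r,s},{r,t},{r,u},{p,q,s},{r,s,t}} U24={{p,s},{p,q,s},{p,s,t}} U25={{s},{p,s},{q,r},{q,s},{r,s},{r,t},{s,t},{p,q,s},{p,s,t},{r,s,t}} U26={{r},{q,r},{r,s},{r,t},{r,u},{r,s,t}} U34={{p,q},{p,q,s}} U35={{q},{p,q},{q,r},{q,s},{q,t},{q,u},{r,s},{r,t},{p,q,s},{q,t,u},{r,s,t}} U36={{r},{q,r},{q,u},{r,s},{r,t},{r,u},{q,t,u},{r,s,t}} U45={{p,q},{p,s},{p,t},{p,q,s},{p,s,t}} U56={{q,r},{q,u},{r,s},{r,t},{t,u},{q,t,u},{r,s,t}}
  U123={{r,u},{p,q,s}} U124={{p,s},{p,q,s},{p,s,t}} U125={{p,s},{p,q,s},{p,s,t}} U126={{r,u}} U134={{p,q},{p,q,s}} U135={{p,q},{q,u},{p,q,s},{q,t,u}} U136={{q,u},{r,u},{q,t,u}} U145={{p,q},{p,s},{p,t},{p,q,s},{p,s,t}} U156={{q,u},{t,u},{q,t,u}} U234={{p,q,s}} U235={{q,r},{q,s},{r,s},{r,t},{p,q,s},{r,s,t}} U236={{r},{q,r},{r,s},{r,t},{r,u},{r,s,t}} U245={{p,s},{p,q,s},{p,s,t}} U256={{q,r},{r,s},{r,t},{r,s,t}} U345={{p,q},{p,q,s}} U356={{q,r},{q,u},{r,s},{r,t},{q,t,u},{r,s,t}}
  U1234={{p,q,s}} U1235={{p,q,s}} U1236={{r,u}} U1245={{p,s},{p,q,s},{p,s,t}} U1345={{p,q},{p,q,s}} U1356={{q,u},{q,t,u}} U2345={{p,q,s}} U2356={{q,r},{r,s},{r,t},{r,s,t}}
  U12345={{p,q,s}}
components per intersection:
  U1: {{p},{p,q},{p,s},{p,t},{p,q,s},{p,s,t}} {{u},{q,u},{r,u},{t,u},{q,t,u}}
  U2: {{r},{s},{p,s},{q,r},{q,s},{r,s},{r,t},{r,u},{s,t},{p,q,s},{p,s,t},{r,s,t}}
  U3: {{q},{r},{p,q},{q,r},{q,s},{q,t},{q,u},{r,s},{r,t},{r,u},{p,q,s},{q,t,u},{r,s,t}}
  U4: {{p},{p,q},{p,s},{p,t},{p,q,s},{p,s,t}}
  U5: {{q},{s},{t},{p,q},{p,s},{p,t},{q,r},{q,s},{q,t},{q,u},{r,s},{r,t},{s,t},{t,u},{p,q,s},{p,s,t},{q,t,u},{r,s,t}}
  U6: {{r},{u},{q,r},{q,u},{r,s},{r,t},{r,u},{t,u},{q,t,u},{r,s,t}}
  U12: {{p,s},{p,q,s},{p,s,t}} {{r,u}}
  U13: {{p,q},{p,q,s}} {{q,u},{q,t,u}} {{r,u}}
  U14: {{p},{p,q},{p,s},{p,t},{p,q,s},{p,s,t}}
  U15: {{p,q},{p,s},{p,t},{p,q,s},{p,s,t}} {{q,u},{t,u},{q,t,u}}
  U16: {{u},{q,u},{r,u},{t,u},{q,t,u}}
  U23: {{r},{q,r},{r,s},{r,t},{r,u},{r,s,t}} {{q,s},{p,q,s}}
  U24: {{p,s},{p,q,s},{p,s,t}}
  U25: {{s},{p,s},{q,s},{r,s},{r,t},{s,t},{p,q,s},{p,s,t},{r,s,t}} {{q,r}}
  U26: {{r},{q,r},{r,s},{r,t},{r,u},{r,s,t}}
  U34: {{p,q},{p,q,s}}
  U35: {{q},{p,q},{q,r},{q,s},{q,t},{q,u},{p,q,s},{q,t,u}} {{r,s},{r,t},{r,s,t}}
  U36: {{r},{q,r},{r,s},{r,t},{r,u},{r,s,t}} {{q,u},{q,t,u}}
  U45: {{p,q},{p,s},{p,t},{p,q,s},{p,s,t}}
  U56: {{q,r}} {{q,u},{t,u},{q,t,u}} {{r,s},{r,t},{r,s,t}}
  U123: {{r,u}} {{p,q,s}}
  U124: {{p,s},{p,q,s},{p,s,t}}
  U125: {{p,s},{p,q,s},{p,s,t}}
  U126: {{r,u}}
  U134: {{p,q},{p,q,s}}
  U135: {{p,q},{p,q,s}} {{q,u},{q,t,u}}
  U136: {{q,u},{q,t,u}} {{r,u}}
  U145: {{p,q},{p,s},{p,t},{p,q,s},{p,s,t}}
  U156: {{q,u},{t,u},{q,t,u}}
  U234: {{p,q,s}}
  U235: {{q,r}} {{q,s},{p,q,s}} {{r,s},{r,t},{r,s,t}}
  U236: {{r},{q,r},{r,s},{r,t},{r,u},{r,s,t}}
  U245: {{p,s},{p,q,s},{p,s,t}}
  U256: {{q,r}} {{r,s},{r,t},{r,s,t}}
  U345: {{p,q},{p,q,s}}
  U356: {{q,r}} {{q,u},{q,t,u}} {{r,s},{r,t},{r,s,t}}
  U1234: {{p,q,s}}
  U1235: {{p,q,s}}
  U1236: {{r,u}}
  U1245: {{p,s},{p,q,s},{p,s,t}}
  U1345: {{p,q},{p,q,s}}
  U1356: {{q,u},{q,t,u}}
  U2345: {{p,q,s}}
  U2356: {{q,r}} {{r,s},{r,t},{r,s,t}}
  U12345: {{p,q,s}}
C dims 7,24,24,9; δ0: rk 6, SNF 1^6; δ1: rk 16, SNF 1^16; δ2: rk 8, SNF 1^8
degree 0: 7−6−0 = 1 → Ȟ^0 ≅ Z
degree 1: 24−16−6 = 2 → Ȟ^1 ≅ Z^2
degree 2: 24−8−16 = 0 → Ȟ^2 ≅ 0

Ȟ^0 ≅ Z,  Ȟ^1 ≅ Z^2,  Ȟ^2 ≅ 0


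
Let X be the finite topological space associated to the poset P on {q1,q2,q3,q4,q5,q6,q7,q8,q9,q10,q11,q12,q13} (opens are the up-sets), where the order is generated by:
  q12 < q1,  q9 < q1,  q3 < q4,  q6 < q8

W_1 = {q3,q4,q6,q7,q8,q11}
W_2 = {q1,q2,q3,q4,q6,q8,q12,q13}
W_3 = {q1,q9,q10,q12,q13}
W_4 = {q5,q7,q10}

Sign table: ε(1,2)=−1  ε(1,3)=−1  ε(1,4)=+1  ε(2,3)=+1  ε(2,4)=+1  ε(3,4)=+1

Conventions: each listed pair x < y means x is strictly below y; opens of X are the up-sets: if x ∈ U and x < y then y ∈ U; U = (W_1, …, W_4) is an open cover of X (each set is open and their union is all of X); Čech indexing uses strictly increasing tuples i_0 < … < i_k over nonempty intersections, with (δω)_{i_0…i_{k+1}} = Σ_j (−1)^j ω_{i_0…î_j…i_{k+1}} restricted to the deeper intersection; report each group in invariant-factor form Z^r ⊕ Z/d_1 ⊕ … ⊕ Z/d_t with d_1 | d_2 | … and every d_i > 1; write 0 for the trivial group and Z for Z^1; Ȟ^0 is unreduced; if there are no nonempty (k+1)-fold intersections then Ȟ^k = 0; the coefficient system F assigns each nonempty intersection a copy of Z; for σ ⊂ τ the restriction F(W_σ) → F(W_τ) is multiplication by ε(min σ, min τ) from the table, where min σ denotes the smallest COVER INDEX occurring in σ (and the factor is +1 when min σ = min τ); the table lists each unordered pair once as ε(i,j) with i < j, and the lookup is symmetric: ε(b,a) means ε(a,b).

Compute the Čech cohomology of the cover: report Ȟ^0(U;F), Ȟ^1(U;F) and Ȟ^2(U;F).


Ȟ^0 ≅ 0, Ȟ^1 ≅ Z/2 and Ȟ^2 ≅ 0

nerve simplices:
  W12={q3,q4,q6,q8} W14={q7} W23={q1,q12,q13} W34={q10}
C dims 4,4; δ0: rk 4, SNF 1^3·2
degree 0: 4−4−0 = 0 → Ȟ^0 ≅ 0
degree 1: 4−0−4 = 0 plus torsion [2] → Ȟ^1 ≅ Z/2
degree 2: 0−0−0 = 0 → Ȟ^2 ≅ 0


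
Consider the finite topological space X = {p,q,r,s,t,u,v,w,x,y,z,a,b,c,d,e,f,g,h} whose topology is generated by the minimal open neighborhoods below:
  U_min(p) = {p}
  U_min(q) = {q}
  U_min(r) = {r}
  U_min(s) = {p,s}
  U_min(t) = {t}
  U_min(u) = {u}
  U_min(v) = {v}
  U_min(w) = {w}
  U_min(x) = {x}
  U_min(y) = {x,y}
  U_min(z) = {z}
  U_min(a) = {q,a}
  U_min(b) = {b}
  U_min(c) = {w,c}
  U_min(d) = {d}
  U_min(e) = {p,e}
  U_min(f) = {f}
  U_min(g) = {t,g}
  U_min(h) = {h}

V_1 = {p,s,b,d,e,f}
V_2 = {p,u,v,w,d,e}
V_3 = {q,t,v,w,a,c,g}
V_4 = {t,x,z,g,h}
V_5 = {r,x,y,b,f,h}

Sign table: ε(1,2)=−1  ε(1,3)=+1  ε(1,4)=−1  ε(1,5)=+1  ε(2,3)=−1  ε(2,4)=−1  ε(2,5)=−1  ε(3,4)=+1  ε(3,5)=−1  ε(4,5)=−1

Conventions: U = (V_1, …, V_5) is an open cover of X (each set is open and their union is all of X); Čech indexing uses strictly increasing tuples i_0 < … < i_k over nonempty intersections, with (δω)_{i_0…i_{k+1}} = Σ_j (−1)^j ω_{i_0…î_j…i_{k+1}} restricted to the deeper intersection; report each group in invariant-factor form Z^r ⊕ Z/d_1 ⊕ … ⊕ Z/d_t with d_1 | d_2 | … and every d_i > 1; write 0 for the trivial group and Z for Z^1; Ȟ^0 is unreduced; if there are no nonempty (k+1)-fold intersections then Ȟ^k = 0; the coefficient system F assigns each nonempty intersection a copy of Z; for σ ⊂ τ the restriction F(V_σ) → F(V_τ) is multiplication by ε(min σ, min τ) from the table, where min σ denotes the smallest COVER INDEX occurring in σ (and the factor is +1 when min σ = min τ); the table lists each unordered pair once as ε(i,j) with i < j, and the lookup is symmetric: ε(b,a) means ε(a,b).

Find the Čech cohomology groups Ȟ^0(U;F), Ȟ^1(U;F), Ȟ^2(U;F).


nonempty intersections:
  V12={p,d,e} V15={b,f} V23={v,w} V34={t,g} V45={x,h}
C dims 5,5; δ0: rk 5, SNF 1^4·2
Ȟ^0: (5−5)−0=0 ⇒ 0
Ȟ^1: (5−0)−5=0 plus torsion [2] ⇒ Z/2
Ȟ^2: (0−0)−0=0 ⇒ 0

Ȟ^0 ≅ 0; Ȟ^1 ≅ Z/2; Ȟ^2 ≅ 0


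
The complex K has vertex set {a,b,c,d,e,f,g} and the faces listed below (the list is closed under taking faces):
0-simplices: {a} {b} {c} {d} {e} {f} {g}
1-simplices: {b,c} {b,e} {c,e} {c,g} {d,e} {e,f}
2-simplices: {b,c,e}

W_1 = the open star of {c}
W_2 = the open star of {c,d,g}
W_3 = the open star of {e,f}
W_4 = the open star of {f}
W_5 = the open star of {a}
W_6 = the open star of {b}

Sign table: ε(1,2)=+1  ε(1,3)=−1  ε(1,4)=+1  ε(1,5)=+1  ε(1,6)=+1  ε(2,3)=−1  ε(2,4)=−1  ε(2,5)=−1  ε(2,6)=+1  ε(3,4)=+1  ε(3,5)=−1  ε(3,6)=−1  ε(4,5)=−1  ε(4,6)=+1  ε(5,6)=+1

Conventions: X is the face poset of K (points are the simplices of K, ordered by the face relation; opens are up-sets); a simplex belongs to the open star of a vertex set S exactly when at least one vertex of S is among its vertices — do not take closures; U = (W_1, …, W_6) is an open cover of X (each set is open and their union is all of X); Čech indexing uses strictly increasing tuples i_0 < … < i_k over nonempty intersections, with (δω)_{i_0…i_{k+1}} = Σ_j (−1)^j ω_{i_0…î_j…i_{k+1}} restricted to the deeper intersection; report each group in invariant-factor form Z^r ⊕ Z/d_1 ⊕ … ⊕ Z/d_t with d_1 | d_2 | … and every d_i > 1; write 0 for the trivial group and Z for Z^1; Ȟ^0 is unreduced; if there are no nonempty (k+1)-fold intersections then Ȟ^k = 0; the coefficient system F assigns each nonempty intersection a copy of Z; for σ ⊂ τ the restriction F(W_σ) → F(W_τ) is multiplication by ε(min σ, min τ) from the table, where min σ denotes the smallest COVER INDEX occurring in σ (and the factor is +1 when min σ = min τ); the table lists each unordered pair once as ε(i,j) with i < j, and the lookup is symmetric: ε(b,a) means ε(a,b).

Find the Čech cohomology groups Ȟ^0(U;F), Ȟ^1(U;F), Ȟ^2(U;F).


nonempty overlaps:
  W1={{c},{b,c},{c,e},{c,g},{b,c,e}} W2={{c},{d},{g},{b,c},{c,e},{c,g},{d,e},{b,c,e}} W3={{e},{f},{b,e},{c,e},{d,e},{e,f},{b,c,e}} W4={{f},{e,f}} W5={{a}} W6={{b},{b,c},{b,e},{b,c,e}}
  W12={{c},{b,c},{c,e},{c,g},{b,c,e}} W13={{c,e},{b,c,e}} W16={{b,c},{b,c,e}} W23={{c,e},{d,e},{b,c,e}} W26={{b,c},{b,c,e}} W34={{f},{e,f}} W36={{b,e},{b,c,e}}
  W123={{c,e},{b,c,e}} W126={{b,c},{b,c,e}} W136={{b,c,e}} W236={{b,c,e}}
  W1236={{b,c,e}}
C dims 6,7,4,1; δ0: rk 4, SNF 1^4; δ1: rk 3, SNF 1^3; δ2: rk 1, SNF 1^1
degree 0: 6−4−0 = 2 → Ȟ^0 ≅ Z^2
degree 1: 7−3−4 = 0 → Ȟ^1 ≅ 0
degree 2: 4−1−3 = 0 → Ȟ^2 ≅ 0

Ȟ^0(U;F) ≅ Z^2,  Ȟ^1(U;F) ≅ 0,  Ȟ^2(U;F) ≅ 0


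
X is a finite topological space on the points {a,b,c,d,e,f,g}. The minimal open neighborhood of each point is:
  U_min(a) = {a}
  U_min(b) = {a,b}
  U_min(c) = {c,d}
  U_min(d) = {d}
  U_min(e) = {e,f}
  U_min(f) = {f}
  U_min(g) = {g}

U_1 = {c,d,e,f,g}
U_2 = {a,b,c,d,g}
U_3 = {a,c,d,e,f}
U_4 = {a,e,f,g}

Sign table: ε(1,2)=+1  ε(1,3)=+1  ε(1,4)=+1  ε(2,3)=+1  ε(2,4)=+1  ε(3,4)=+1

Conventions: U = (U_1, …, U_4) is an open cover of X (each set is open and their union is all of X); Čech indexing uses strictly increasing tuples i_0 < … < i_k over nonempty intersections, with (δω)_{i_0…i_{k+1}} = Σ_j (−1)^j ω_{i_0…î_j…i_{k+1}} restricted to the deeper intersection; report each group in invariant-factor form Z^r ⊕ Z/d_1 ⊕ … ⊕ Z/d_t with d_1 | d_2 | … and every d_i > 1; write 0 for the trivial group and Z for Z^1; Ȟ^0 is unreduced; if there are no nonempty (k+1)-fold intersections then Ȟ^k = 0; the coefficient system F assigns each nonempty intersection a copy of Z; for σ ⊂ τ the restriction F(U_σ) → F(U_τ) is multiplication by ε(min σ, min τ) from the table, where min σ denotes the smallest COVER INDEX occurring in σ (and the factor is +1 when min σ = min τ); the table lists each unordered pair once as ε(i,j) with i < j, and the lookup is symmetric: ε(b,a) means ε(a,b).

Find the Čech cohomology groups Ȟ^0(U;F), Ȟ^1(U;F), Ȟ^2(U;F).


cover nerve:
  U12={c,d,g} U13={c,d,e,f} U14={e,f,g} U23={a,c,d} U24={a,g} U34={a,e,f}
  U123={c,d} U124={g} U134={e,f} U234={a}
C dims 4,6,4; δ0: rk 3, SNF 1^3; δ1: rk 3, SNF 1^3
Ȟ^0: (4−3)−0=1 ⇒ Z
Ȟ^1: (6−3)−3=0 ⇒ 0
Ȟ^2: (4−0)−3=1 ⇒ Z

Ȟ^0 = Z; Ȟ^1 = 0; Ȟ^2 = Z


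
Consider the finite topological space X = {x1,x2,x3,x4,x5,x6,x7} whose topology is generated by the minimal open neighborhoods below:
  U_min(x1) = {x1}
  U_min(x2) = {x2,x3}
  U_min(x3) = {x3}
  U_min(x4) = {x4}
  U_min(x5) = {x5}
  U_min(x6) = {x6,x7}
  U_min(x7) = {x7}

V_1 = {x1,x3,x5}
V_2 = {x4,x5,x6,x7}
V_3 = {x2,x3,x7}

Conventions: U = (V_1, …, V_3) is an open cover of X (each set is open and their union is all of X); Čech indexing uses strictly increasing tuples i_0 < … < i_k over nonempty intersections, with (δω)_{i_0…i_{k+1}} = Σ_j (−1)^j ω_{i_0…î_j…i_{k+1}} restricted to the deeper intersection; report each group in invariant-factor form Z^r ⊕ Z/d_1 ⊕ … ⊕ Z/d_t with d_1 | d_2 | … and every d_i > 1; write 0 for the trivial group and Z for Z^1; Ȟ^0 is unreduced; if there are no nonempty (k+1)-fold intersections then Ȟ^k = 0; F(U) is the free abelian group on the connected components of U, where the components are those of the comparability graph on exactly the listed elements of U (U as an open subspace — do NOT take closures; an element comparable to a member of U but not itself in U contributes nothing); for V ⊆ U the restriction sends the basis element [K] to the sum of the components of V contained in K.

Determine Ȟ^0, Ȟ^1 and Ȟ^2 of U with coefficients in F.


nerve of the cover:
  V12={x5} V13={x3} V23={x7}
components per intersection:
  V1: {x1} {x3} {x5}
  V2: {x4} {x5} {x6,x7}
  V3: {x2,x3} {x7}
  V12: {x5}
  V13: {x3}
  V23: {x7}
C dims 8,3; δ0: rk 3, SNF 1^3
Ȟ^0 = (8 − 3) − 0 = 5, so Ȟ^0 ≅ Z^5
Ȟ^1 = (3 − 0) − 3 = 0, so Ȟ^1 ≅ 0
Ȟ^2 = (0 − 0) − 0 = 0, so Ȟ^2 ≅ 0

Ȟ^0 ≅ Z^5, Ȟ^1 ≅ 0 and Ȟ^2 ≅ 0


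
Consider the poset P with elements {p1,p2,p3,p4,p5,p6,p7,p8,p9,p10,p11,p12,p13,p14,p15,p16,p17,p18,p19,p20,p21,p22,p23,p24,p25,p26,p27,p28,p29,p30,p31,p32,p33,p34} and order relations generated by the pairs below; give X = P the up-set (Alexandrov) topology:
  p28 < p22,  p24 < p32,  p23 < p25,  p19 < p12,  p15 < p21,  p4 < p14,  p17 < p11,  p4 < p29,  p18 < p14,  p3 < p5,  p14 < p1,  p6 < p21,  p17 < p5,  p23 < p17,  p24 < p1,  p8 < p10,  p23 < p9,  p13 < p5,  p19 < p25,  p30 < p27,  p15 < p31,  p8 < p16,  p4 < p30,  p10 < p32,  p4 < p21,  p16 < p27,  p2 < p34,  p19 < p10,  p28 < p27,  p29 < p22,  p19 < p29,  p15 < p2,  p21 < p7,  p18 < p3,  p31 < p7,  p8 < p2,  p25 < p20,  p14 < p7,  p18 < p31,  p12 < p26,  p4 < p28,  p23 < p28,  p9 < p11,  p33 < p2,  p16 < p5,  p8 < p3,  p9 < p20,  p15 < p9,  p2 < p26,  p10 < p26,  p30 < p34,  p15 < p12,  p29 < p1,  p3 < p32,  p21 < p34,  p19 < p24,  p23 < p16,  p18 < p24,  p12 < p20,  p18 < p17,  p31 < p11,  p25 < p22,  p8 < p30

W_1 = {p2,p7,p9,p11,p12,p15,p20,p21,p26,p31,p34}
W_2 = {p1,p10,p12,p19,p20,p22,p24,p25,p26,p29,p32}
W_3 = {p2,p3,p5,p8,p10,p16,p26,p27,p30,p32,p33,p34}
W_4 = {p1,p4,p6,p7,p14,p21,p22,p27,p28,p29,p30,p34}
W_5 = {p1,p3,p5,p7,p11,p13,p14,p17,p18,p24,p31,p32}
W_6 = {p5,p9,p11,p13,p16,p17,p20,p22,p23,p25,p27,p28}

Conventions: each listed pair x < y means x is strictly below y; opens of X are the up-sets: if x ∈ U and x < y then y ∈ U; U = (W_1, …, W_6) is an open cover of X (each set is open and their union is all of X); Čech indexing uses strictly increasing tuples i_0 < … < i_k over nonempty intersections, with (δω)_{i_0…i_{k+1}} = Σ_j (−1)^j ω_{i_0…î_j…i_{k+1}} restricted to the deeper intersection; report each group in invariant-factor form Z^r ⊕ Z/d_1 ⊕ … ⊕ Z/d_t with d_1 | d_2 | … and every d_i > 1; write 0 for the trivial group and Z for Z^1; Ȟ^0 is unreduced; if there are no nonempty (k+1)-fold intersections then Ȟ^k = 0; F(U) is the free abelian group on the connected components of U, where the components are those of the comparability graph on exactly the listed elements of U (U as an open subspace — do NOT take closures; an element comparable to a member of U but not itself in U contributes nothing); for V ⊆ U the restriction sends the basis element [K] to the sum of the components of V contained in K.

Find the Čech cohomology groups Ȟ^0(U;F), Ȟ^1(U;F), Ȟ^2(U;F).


Ȟ^0(U;F) ≅ Z,  Ȟ^1(U;F) ≅ 0,  Ȟ^2(U;F) ≅ Z/2

nonempty overlaps:
  W12={p12,p20,p26} W13={p2,p26,p34} W14={p7,p21,p34} W15={p7,p11,p31} W16={p9,p11,p20} W23={p10,p26,p32} W24={p1,p22,p29} W25={p1,p24,p32} W26={p20,p22,p25} W34={p27,p30,p34} W35={p3,p5,p32} W36={p5,p16,p27} W45={p1,p7,p14} W46={p22,p27,p28} W56={p5,p11,p13,p17}
  W123={p26} W126={p20} W134={p34} W145={p7} W156={p11} W235={p32} W245={p1} W246={p22} W346={p27} W356={p5}
components per intersection:
  W1: {p2,p7,p9,p11,p12,p15,p20,p21,p26,p31,p34}
  W2: {p1,p10,p12,p19,p20,p22,p24,p25,p26,p29,p32}
  W3: {p2,p3,p5,p8,p10,p16,p26,p27,p30,p32,p33,p34}
  W4: {p1,p4,p6,p7,p14,p21,p22,p27,p28,p29,p30,p34}
  W5: {p1,p3,p5,p7,p11,p13,p14,p17,p18,p24,p31,p32}
  W6: {p5,p9,p11,p13,p16,p17,p20,p22,p23,p25,p27,p28}
  W12: {p12,p20,p26}
  W13: {p2,p26,p34}
  W14: {p7,p21,p34}
  W15: {p7,p11,p31}
  W16: {p9,p11,p20}
  W23: {p10,p26,p32}
  W24: {p1,p22,p29}
  W25: {p1,p24,p32}
  W26: {p20,p22,p25}
  W34: {p27,p30,p34}
  W35: {p3,p5,p32}
  W36: {p5,p16,p27}
  W45: {p1,p7,p14}
  W46: {p22,p27,p28}
  W56: {p5,p11,p13,p17}
  W123: {p26}
  W126: {p20}
  W134: {p34}
  W145: {p7}
  W156: {p11}
  W235: {p32}
  W245: {p1}
  W246: {p22}
  W346: {p27}
  W356: {p5}
C dims 6,15,10; δ0: rk 5, SNF 1^5; δ1: rk 10, SNF 1^9·2
degree 0: 6−5−0 = 1 → Ȟ^0 ≅ Z
degree 1: 15−10−5 = 0 → Ȟ^1 ≅ 0
degree 2: 10−0−10 = 0 plus torsion [2] → Ȟ^2 ≅ Z/2


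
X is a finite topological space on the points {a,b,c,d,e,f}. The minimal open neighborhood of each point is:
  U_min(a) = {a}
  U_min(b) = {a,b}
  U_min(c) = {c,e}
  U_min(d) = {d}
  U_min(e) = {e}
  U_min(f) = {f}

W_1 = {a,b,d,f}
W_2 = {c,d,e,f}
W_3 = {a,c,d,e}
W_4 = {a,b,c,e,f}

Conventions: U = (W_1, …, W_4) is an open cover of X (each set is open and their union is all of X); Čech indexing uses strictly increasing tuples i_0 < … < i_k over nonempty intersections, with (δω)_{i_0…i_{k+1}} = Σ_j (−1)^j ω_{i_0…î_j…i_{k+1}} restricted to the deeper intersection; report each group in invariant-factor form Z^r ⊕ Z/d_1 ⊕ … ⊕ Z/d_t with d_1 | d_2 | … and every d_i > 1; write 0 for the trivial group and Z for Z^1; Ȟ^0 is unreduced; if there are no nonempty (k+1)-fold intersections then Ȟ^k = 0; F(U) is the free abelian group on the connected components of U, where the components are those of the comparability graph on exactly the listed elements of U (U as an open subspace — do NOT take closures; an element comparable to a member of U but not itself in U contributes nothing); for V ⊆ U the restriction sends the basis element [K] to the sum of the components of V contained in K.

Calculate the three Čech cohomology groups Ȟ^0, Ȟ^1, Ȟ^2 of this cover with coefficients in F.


Ȟ^0 = Z^4,  Ȟ^1 = 0,  Ȟ^2 = 0

intersection data:
  W12={d,f} W13={a,d} W14={a,b,f} W23={c,d,e} W24={c,e,f} W34={a,c,e}
  W123={d} W124={f} W134={a} W234={c,e}
components per intersection:
  W1: {a,b} {d} {f}
  W2: {c,e} {d} {f}
  W3: {a} {c,e} {d}
  W4: {a,b} {c,e} {f}
  W12: {d} {f}
  W13: {a} {d}
  W14: {a,b} {f}
  W23: {c,e} {d}
  W24: {c,e} {f}
  W34: {a} {c,e}
  W123: {d}
  W124: {f}
  W134: {a}
  W234: {c,e}
C dims 12,12,4; δ0: rk 8, SNF 1^8; δ1: rk 4, SNF 1^4
Ȟ^0 = (12 − 8) − 0 = 4, so Ȟ^0 ≅ Z^4
Ȟ^1 = (12 − 4) − 8 = 0, so Ȟ^1 ≅ 0
Ȟ^2 = (4 − 0) − 4 = 0, so Ȟ^2 ≅ 0


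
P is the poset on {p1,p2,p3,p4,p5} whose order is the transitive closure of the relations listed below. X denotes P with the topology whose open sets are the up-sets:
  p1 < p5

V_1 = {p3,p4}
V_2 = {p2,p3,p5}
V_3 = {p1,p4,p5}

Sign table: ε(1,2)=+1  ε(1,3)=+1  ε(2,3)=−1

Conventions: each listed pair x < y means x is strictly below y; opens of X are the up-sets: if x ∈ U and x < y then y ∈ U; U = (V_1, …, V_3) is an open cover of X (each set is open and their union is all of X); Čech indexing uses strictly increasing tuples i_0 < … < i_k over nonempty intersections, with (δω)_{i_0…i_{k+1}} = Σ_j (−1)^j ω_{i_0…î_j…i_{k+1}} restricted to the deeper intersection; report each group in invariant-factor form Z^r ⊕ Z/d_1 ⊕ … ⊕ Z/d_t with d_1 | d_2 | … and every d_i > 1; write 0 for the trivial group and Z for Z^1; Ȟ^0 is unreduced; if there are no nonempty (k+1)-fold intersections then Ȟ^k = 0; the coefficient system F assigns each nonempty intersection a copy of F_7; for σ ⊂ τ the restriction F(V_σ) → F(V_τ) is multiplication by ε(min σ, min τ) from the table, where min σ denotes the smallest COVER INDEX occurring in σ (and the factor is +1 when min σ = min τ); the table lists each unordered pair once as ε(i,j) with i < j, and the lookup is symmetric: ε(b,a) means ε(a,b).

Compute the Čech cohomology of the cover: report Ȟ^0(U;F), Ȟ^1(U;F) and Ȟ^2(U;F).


Ȟ^0 = 0, Ȟ^1 = 0 and Ȟ^2 = 0

cover nerve:
  V12={p3} V13={p4} V23={p5}
C dims 3,3; δ0: rk_F7 3
Ȟ^0: (3−3)−0=0 ⇒ 0
Ȟ^1: (3−0)−3=0 ⇒ 0
Ȟ^2: (0−0)−0=0 ⇒ 0
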